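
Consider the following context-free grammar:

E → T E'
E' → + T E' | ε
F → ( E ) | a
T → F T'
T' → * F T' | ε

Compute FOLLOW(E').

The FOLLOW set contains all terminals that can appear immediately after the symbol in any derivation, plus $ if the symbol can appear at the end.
Useful FIRST sets: FIRST(E') = {+, ε}, FIRST(T') = {*, ε} (both E' and T' are nullable).
FOLLOW(E): E is the start symbol → $; E appears in F → ( E ) followed by ')' → FOLLOW(E) = {), $}.
FOLLOW(E'): E' appears at the right end of E → T E' and of E' → + T E', so FOLLOW(E') ⊇ FOLLOW(E) (the second occurrence adds nothing new). FOLLOW(E') = {), $}.

Final answer: {$, )}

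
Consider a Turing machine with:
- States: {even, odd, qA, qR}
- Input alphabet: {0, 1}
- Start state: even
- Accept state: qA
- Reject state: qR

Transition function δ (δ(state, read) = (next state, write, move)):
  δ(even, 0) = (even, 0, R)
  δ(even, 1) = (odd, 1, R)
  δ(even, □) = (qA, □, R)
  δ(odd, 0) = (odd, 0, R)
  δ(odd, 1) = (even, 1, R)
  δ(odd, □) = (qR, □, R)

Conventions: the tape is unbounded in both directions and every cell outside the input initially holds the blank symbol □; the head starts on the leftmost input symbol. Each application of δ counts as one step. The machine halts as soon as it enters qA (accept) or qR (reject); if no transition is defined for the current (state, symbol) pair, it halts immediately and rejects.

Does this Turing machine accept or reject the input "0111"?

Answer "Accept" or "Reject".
Step 0: [even]0111 (head at position 0)
Step 1: δ(even, 0) = (even, 0, R)  ⊢  0[even]111 (head at position 1)
Step 2: δ(even, 1) = (odd, 1, R)  ⊢  01[odd]11 (head at position 2)
Step 3: δ(odd, 1) = (even, 1, R)  ⊢  011[even]1 (head at position 3)
Step 4: δ(even, 1) = (odd, 1, R)  ⊢  0111[odd]□ (head at position 4)
Step 5: δ(odd, □) = (qR, □, R)  ⊢  0111□[qR]□ (head at position 5)
The machine is in qR, so it halts and rejects.

Final answer: Reject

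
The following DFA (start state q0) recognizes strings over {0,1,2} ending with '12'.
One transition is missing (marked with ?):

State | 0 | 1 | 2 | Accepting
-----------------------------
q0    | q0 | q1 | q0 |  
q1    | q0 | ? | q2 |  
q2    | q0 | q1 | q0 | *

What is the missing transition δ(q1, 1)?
q1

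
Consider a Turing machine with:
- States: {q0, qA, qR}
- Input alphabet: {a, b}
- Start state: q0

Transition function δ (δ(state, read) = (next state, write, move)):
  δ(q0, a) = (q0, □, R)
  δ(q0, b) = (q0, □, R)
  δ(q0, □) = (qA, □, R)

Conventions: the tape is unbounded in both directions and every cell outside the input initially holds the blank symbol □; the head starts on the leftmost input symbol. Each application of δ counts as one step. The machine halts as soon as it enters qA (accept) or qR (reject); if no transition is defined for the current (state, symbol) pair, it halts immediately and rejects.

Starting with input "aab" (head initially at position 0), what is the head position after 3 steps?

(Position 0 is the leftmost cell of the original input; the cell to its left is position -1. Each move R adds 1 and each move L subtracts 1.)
Step 0: [q0]aab (head at position 0)
Step 1: δ(q0, a) = (q0, □, R)  ⊢  □[q0]ab (head at position 1)
Step 2: δ(q0, a) = (q0, □, R)  ⊢  □□[q0]b (head at position 2)
Step 3: δ(q0, b) = (q0, □, R)  ⊢  □□□[q0]□ (head at position 3)
Head position after 3 steps: 3

Final answer: Position 3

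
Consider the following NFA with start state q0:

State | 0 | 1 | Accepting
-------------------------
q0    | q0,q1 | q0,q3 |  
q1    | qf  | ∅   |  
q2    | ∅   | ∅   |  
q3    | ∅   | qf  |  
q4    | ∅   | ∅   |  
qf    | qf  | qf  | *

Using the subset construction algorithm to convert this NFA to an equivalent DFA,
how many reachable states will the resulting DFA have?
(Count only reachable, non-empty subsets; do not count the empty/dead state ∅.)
Start subset: {q0}
{q0}: on 0 → {q0, q1}, on 1 → {q0, q3}
{q0, q1}: on 0 → {q0, q1, qf}, on 1 → {q0, q3}
{q0, q3}: on 0 → {q0, q1}, on 1 → {q0, q3, qf}
{q0, q1, qf}: on 0 → {q0, q1, qf}, on 1 → {q0, q3, qf}
{q0, q3, qf}: on 0 → {q0, q1, qf}, on 1 → {q0, q3, qf}
Reachable non-empty subsets: {q0}, {q0, q1}, {q0, q3}, {q0, q1, qf}, {q0, q3, qf} — 5 in total.

Final answer: 5 states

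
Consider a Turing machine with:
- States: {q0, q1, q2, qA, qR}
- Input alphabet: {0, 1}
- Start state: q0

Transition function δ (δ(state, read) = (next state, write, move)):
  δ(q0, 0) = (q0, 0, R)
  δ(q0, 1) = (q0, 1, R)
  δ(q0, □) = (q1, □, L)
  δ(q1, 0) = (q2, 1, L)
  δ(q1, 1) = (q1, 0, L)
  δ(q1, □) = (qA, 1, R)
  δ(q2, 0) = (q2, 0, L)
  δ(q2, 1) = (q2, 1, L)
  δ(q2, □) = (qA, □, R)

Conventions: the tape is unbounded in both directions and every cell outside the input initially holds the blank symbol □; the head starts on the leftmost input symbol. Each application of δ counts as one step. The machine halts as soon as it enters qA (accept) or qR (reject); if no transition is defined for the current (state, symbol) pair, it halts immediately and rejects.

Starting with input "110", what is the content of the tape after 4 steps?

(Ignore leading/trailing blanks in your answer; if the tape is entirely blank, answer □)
Step 0: [q0]110 (head at position 0)
Step 1: δ(q0, 1) = (q0, 1, R)  ⊢  1[q0]10 (head at position 1)
Step 2: δ(q0, 1) = (q0, 1, R)  ⊢  11[q0]0 (head at position 2)
Step 3: δ(q0, 0) = (q0, 0, R)  ⊢  110[q0]□ (head at position 3)
Step 4: δ(q0, □) = (q1, □, L)  ⊢  11[q1]0□ (head at position 2)
Tape after 4 steps (ignoring surrounding blanks): 110

Final answer: Tape: 110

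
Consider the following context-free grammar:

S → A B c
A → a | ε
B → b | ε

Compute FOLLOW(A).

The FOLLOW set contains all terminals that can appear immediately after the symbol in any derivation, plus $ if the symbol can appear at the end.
A occurs in S → A B c followed by B c. Add FIRST(B) minus ε = {b}; B is nullable (B → ε), so what follows B can also follow A: the terminal c. FOLLOW(A) = {b, c}.

Final answer: {b, c}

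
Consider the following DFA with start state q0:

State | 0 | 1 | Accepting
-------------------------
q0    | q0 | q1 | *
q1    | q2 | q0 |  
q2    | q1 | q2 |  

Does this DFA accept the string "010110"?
Start in q0.
Read '0': q0 → q0
Read '1': q0 → q1
Read '0': q1 → q2
Read '1': q2 → q2
Read '1': q2 → q2
Read '0': q2 → q1
Final state q1 is not accepting, so the string is rejected.

Final answer: No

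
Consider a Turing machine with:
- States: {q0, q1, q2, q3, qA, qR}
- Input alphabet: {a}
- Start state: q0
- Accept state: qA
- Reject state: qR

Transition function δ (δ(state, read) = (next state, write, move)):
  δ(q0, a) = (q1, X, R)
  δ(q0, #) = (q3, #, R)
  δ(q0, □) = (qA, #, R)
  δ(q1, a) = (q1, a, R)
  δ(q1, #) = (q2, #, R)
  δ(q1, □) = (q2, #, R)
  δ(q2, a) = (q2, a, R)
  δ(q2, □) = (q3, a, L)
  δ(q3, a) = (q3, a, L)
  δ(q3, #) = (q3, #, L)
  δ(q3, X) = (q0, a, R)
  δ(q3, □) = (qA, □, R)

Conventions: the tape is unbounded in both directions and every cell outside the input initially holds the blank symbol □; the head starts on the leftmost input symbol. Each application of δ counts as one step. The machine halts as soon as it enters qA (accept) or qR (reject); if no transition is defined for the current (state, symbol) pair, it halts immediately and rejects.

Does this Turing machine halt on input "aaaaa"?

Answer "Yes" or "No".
Trace (configuration after each step, as tape_left[state]tape_right with head position):
Step 0: [q0]aaaaa (head at position 0)
Step 1: X[q1]aaaa (head 1)
Step 2: Xa[q1]aaa (head 2)
Step 3: Xaa[q1]aa (head 3)
Step 4: Xaaa[q1]a (head 4)
Step 5: Xaaaa[q1]□ (head 5)
Step 6: Xaaaa#[q2]□ (head 6)
Step 7: Xaaaa[q3]#a (head 5)
Step 8: Xaaa[q3]a#a (head 4)
Step 9: Xaa[q3]aa#a (head 3)
Step 10: Xa[q3]aaa#a (head 2)
Step 11: X[q3]aaaa#a (head 1)
Step 12: [q3]Xaaaa#a (head 0)
Step 13: a[q0]aaaa#a (head 1)
Step 14: aX[q1]aaa#a (head 2)
Step 15: aXa[q1]aa#a (head 3)
Step 16: aXaa[q1]a#a (head 4)
Step 17: aXaaa[q1]#a (head 5)
Step 18: aXaaa#[q2]a (head 6)
Step 19: aXaaa#a[q2]□ (head 7)
Step 20: aXaaa#[q3]aa (head 6)
Step 21: aXaaa[q3]#aa (head 5)
Step 22: aXaa[q3]a#aa (head 4)
Step 23: aXa[q3]aa#aa (head 3)
Step 24: aX[q3]aaa#aa (head 2)
Step 25: a[q3]Xaaa#aa (head 1)
Step 26: aa[q0]aaa#aa (head 2)
Step 27: aaX[q1]aa#aa (head 3)
Step 28: aaXa[q1]a#aa (head 4)
Step 29: aaXaa[q1]#aa (head 5)
Step 30: aaXaa#[q2]aa (head 6)
Step 31: aaXaa#a[q2]a (head 7)
Step 32: aaXaa#aa[q2]□ (head 8)
Step 33: aaXaa#a[q3]aa (head 7)
Step 34: aaXaa#[q3]aaa (head 6)
Step 35: aaXaa[q3]#aaa (head 5)
Step 36: aaXa[q3]a#aaa (head 4)
Step 37: aaX[q3]aa#aaa (head 3)
Step 38: aa[q3]Xaa#aaa (head 2)
Step 39: aaa[q0]aa#aaa (head 3)
Step 40: aaaX[q1]a#aaa (head 4)
Step 41: aaaXa[q1]#aaa (head 5)
Step 42: aaaXa#[q2]aaa (head 6)
Step 43: aaaXa#a[q2]aa (head 7)
Step 44: aaaXa#aa[q2]a (head 8)
Step 45: aaaXa#aaa[q2]□ (head 9)
Step 46: aaaXa#aa[q3]aa (head 8)
Step 47: aaaXa#a[q3]aaa (head 7)
Step 48: aaaXa#[q3]aaaa (head 6)
Step 49: aaaXa[q3]#aaaa (head 5)
Step 50: aaaX[q3]a#aaaa (head 4)
Step 51: aaa[q3]Xa#aaaa (head 3)
Step 52: aaaa[q0]a#aaaa (head 4)
Step 53: aaaaX[q1]#aaaa (head 5)
Step 54: aaaaX#[q2]aaaa (head 6)
Step 55: aaaaX#a[q2]aaa (head 7)
Step 56: aaaaX#aa[q2]aa (head 8)
Step 57: aaaaX#aaa[q2]a (head 9)
Step 58: aaaaX#aaaa[q2]□ (head 10)
Step 59: aaaaX#aaa[q3]aa (head 9)
Step 60: aaaaX#aa[q3]aaa (head 8)
Step 61: aaaaX#a[q3]aaaa (head 7)
Step 62: aaaaX#[q3]aaaaa (head 6)
Step 63: aaaaX[q3]#aaaaa (head 5)
Step 64: aaaa[q3]X#aaaaa (head 4)
Step 65: aaaaa[q0]#aaaaa (head 5)
Step 66: aaaaa#[q3]aaaaa (head 6)
Step 67: aaaaa[q3]#aaaaa (head 5)
Step 68: aaaa[q3]a#aaaaa (head 4)
Step 69: aaa[q3]aa#aaaaa (head 3)
Step 70: aa[q3]aaa#aaaaa (head 2)
Step 71: a[q3]aaaa#aaaaa (head 1)
Step 72: [q3]aaaaa#aaaaa (head 0)
Step 73: [q3]□aaaaa#aaaaa (head -1)
Step 74: □[qA]aaaaa#aaaaa (head 0)
The machine is in qA, so it halts and accepts.
It halts after 74 steps.

Final answer: Yes - halts after 74 steps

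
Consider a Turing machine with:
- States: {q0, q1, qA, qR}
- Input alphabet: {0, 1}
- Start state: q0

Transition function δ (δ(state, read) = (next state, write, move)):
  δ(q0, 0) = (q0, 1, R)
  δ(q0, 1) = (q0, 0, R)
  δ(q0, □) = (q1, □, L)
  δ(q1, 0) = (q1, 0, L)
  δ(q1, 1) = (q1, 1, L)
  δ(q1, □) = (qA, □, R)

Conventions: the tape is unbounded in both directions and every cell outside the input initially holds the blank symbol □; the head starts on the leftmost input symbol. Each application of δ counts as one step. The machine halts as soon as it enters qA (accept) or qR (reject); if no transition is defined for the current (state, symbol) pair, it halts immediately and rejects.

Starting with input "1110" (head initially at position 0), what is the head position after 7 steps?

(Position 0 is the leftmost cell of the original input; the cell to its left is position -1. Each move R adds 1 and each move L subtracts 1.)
Step 0: [q0]1110 (head at position 0)
Step 1: δ(q0, 1) = (q0, 0, R)  ⊢  0[q0]110 (head at position 1)
Step 2: δ(q0, 1) = (q0, 0, R)  ⊢  00[q0]10 (head at position 2)
Step 3: δ(q0, 1) = (q0, 0, R)  ⊢  000[q0]0 (head at position 3)
Step 4: δ(q0, 0) = (q0, 1, R)  ⊢  0001[q0]□ (head at position 4)
Step 5: δ(q0, □) = (q1, □, L)  ⊢  000[q1]1□ (head at position 3)
Step 6: δ(q1, 1) = (q1, 1, L)  ⊢  00[q1]01□ (head at position 2)
Step 7: δ(q1, 0) = (q1, 0, L)  ⊢  0[q1]001□ (head at position 1)
Head position after 7 steps: 1

Final answer: Position 1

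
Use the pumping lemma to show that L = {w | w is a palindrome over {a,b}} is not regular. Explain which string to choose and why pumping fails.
Language: L = {w | w is a palindrome over {a,b}} (strings that read the same forwards and backwards)
Step 1: Assume for contradiction that L is regular, with pumping length p.
Step 2: Choose s = a^p b a^p. Then s ∈ L (it reads the same forwards and backwards) and |s| ≥ p.
Step 3: Consider any decomposition s = xyz with |xy| ≤ p and |y| > 0. Since |xy| ≤ p and the first p symbols of s are all a's, y = a^k for some k with 1 ≤ k ≤ p.
Step 4: Pumping up (i = 2): xy²z = a^(p+k) b a^p. Its reverse is a^p b a^(p+k) ≠ a^(p+k) b a^p (the single b is no longer in the middle), so xy²z is not a palindrome and xy²z ∉ L.
This contradicts the pumping lemma, so L is not regular.

Final answer: Choose s = a^p b a^p. Since |xy| ≤ p, y = a^k with k ≥ 1. Then xy²z = a^(p+k) b a^p is not a palindrome, so ∉ L.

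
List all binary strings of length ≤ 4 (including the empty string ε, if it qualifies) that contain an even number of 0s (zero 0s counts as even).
Checking every binary string of length 0 to 4:
  Length 0: accepted: ε | rejected: (none)
  Length 1: accepted: 1 | rejected: 0
  Length 2: accepted: 00, 11 | rejected: 01, 10
  Length 3: accepted: 001, 010, 100, 111 | rejected: 000, 011, 101, 110
  Length 4: accepted: 0000, 0011, 0101, 0110, 1001, 1010, 1100, 1111 | rejected: 0001, 0010, 0100, 0111, 1000, 1011, 1101, 1110
Total: 16 string(s).

Final answer: ε, 1, 00, 11, 001, 010, 100, 111, 0000, 0011, 0101, 0110, 1001, 1010, 1100, 1111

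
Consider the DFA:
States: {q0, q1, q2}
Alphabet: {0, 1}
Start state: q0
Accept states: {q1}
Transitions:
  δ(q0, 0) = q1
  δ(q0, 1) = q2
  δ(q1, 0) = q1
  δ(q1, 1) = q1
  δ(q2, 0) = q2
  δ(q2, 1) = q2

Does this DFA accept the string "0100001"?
Processing string "0100001":
  q0 --0--> q1
  q1 --1--> q1
  q1 --0--> q1
  q1 --0--> q1
  q1 --0--> q1
  q1 --0--> q1
  q1 --1--> q1
Final state: q1
Accept states: {q1}
q1 is an accept state, so the string is accepted.

Final answer: Yes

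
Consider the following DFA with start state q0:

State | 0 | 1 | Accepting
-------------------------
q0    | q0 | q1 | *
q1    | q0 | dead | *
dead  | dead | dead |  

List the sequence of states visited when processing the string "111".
q0 → q1 → dead → dead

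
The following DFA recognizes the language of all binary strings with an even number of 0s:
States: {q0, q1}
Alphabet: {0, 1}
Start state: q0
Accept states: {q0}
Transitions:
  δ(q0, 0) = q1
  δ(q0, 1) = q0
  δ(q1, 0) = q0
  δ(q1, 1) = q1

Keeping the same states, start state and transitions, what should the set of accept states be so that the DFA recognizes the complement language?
The DFA is complete (every state has a transition on every symbol), so the complement
is recognized by the same DFA with accepting and non-accepting states swapped.
Original accept states: {q0}
Complement accept states = All states - Original accept states
= {q0, q1} - {q0}
= {q1}
Complement language: strings with an ODD number of 0s

Final answer: {q1}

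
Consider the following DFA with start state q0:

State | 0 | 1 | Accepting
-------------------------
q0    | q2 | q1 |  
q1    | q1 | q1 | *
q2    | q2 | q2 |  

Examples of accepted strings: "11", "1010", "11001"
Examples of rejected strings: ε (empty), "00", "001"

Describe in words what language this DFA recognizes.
non-empty binary strings starting with 1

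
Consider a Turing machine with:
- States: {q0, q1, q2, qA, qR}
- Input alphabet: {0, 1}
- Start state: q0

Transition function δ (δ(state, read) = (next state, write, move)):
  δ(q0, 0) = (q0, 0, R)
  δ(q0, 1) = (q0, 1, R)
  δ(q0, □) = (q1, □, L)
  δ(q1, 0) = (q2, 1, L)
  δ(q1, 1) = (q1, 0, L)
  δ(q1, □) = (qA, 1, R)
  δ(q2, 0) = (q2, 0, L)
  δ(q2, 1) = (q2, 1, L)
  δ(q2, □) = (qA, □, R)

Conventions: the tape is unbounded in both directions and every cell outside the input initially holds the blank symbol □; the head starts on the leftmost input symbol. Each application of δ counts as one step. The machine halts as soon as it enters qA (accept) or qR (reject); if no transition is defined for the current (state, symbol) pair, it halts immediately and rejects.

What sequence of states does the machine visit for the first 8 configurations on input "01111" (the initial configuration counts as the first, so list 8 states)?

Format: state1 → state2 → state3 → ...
Step 0: [q0]01111 (head at position 0)
Step 1: δ(q0, 0) = (q0, 0, R)  ⊢  0[q0]1111 (head at position 1)
Step 2: δ(q0, 1) = (q0, 1, R)  ⊢  01[q0]111 (head at position 2)
Step 3: δ(q0, 1) = (q0, 1, R)  ⊢  011[q0]11 (head at position 3)
Step 4: δ(q0, 1) = (q0, 1, R)  ⊢  0111[q0]1 (head at position 4)
Step 5: δ(q0, 1) = (q0, 1, R)  ⊢  01111[q0]□ (head at position 5)
Step 6: δ(q0, □) = (q1, □, L)  ⊢  0111[q1]1□ (head at position 4)
Step 7: δ(q1, 1) = (q1, 0, L)  ⊢  011[q1]10□ (head at position 3)
Reading off the states of these 8 configurations: q0 → q0 → q0 → q0 → q0 → q0 → q1 → q1

Final answer: q0 → q0 → q0 → q0 → q0 → q0 → q1 → q1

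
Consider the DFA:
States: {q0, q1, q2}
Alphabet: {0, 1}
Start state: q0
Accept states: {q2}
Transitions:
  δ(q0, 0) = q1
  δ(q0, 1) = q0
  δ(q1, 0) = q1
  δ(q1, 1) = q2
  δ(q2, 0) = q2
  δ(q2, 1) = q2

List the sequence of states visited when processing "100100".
Starting at q0
Read '1': q0 -> q0
Read '0': q0 -> q1
Read '0': q1 -> q1
Read '1': q1 -> q2
Read '0': q2 -> q2
Read '0': q2 -> q2

Final answer: q0 -> q0 -> q1 -> q1 -> q2 -> q2 -> q2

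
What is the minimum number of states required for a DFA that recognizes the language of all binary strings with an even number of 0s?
Language: binary strings with an even number of 0s
Lower bound (Myhill–Nerode): the prefixes ε, 0 are pairwise distinguishable:
  ε vs 0: suffix ε distinguishes them (ε has zero 0s (accepted), 0 has one 0 (rejected))
So any DFA needs at least 2 states.
Upper bound: a DFA with 2 states exists (one state per class above).
Minimum states: 2

Final answer: 2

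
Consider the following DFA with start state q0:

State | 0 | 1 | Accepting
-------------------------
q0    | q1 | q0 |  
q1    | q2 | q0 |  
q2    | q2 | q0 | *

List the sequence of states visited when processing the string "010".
q0 → q1 → q0 → q1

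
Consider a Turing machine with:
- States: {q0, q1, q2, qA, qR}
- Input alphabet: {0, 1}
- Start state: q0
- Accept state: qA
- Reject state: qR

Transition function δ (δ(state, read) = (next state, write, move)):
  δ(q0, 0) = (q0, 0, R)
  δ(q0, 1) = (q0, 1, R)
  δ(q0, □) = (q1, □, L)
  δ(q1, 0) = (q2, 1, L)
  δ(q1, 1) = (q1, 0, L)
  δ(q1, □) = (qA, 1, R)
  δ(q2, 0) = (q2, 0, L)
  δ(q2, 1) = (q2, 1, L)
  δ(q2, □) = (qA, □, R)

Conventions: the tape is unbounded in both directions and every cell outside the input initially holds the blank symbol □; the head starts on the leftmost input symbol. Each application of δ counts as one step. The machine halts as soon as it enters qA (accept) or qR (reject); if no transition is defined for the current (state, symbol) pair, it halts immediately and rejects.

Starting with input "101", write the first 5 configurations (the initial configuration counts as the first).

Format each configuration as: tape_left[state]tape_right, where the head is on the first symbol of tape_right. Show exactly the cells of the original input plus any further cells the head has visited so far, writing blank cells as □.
Step 0: [q0]101 (head at position 0)
Step 1: δ(q0, 1) = (q0, 1, R)  ⊢  1[q0]01 (head at position 1)
Step 2: δ(q0, 0) = (q0, 0, R)  ⊢  10[q0]1 (head at position 2)
Step 3: δ(q0, 1) = (q0, 1, R)  ⊢  101[q0]□ (head at position 3)
Step 4: δ(q0, □) = (q1, □, L)  ⊢  10[q1]1□ (head at position 2)

Final answer: [q0]101 ⊢ 1[q0]01 ⊢ 10[q0]1 ⊢ 101[q0]□ ⊢ 10[q1]1□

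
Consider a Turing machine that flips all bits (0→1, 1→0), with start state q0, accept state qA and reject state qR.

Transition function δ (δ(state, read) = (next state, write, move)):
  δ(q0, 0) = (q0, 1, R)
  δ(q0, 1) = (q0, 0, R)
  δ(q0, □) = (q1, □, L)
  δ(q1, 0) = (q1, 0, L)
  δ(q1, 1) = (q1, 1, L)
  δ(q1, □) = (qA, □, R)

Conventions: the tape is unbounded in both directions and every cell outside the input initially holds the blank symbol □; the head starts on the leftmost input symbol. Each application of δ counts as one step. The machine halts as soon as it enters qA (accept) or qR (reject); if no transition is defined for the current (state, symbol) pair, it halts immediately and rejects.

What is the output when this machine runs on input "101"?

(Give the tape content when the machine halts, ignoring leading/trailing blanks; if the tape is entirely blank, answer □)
Step 0: [q0]101 (head at position 0)
Step 1: δ(q0, 1) = (q0, 0, R)  ⊢  0[q0]01 (head at position 1)
Step 2: δ(q0, 0) = (q0, 1, R)  ⊢  01[q0]1 (head at position 2)
Step 3: δ(q0, 1) = (q0, 0, R)  ⊢  010[q0]□ (head at position 3)
Step 4: δ(q0, □) = (q1, □, L)  ⊢  01[q1]0□ (head at position 2)
Step 5: δ(q1, 0) = (q1, 0, L)  ⊢  0[q1]10□ (head at position 1)
Step 6: δ(q1, 1) = (q1, 1, L)  ⊢  [q1]010□ (head at position 0)
Step 7: δ(q1, 0) = (q1, 0, L)  ⊢  [q1]□010□ (head at position -1)
Step 8: δ(q1, □) = (qA, □, R)  ⊢  □[qA]010□ (head at position 0)
The machine is in qA, so it halts and accepts.
Tape content when halted (ignoring surrounding blanks): 010

Final answer: Output: 010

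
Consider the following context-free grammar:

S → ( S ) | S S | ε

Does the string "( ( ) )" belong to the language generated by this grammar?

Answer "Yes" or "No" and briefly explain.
A derivation exists: S ⇒ ( S ) ⇒ ( ( S ) ) ⇒ ( ( ) ) (using S → ( S ) twice, then S → ε).

Final answer: Yes - a valid derivation exists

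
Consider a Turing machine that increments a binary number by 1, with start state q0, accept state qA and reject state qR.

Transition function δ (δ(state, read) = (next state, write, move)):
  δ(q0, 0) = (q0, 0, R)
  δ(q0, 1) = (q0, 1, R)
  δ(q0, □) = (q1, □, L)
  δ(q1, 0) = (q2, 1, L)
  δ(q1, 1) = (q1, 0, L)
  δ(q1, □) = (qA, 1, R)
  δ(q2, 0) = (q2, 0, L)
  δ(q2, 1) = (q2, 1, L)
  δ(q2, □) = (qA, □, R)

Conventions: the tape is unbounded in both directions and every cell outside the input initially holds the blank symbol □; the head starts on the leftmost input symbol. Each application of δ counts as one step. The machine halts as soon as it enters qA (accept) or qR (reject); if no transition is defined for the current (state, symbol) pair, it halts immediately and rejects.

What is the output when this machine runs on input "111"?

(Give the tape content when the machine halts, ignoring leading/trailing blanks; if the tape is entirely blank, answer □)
Step 0: [q0]111 (head at position 0)
Step 1: δ(q0, 1) = (q0, 1, R)  ⊢  1[q0]11 (head at position 1)
Step 2: δ(q0, 1) = (q0, 1, R)  ⊢  11[q0]1 (head at position 2)
Step 3: δ(q0, 1) = (q0, 1, R)  ⊢  111[q0]□ (head at position 3)
Step 4: δ(q0, □) = (q1, □, L)  ⊢  11[q1]1□ (head at position 2)
Step 5: δ(q1, 1) = (q1, 0, L)  ⊢  1[q1]10□ (head at position 1)
Step 6: δ(q1, 1) = (q1, 0, L)  ⊢  [q1]100□ (head at position 0)
Step 7: δ(q1, 1) = (q1, 0, L)  ⊢  [q1]□000□ (head at position -1)
Step 8: δ(q1, □) = (qA, 1, R)  ⊢  1[qA]000□ (head at position 0)
The machine is in qA, so it halts and accepts.
Tape content when halted (ignoring surrounding blanks): 1000

Final answer: Output: 1000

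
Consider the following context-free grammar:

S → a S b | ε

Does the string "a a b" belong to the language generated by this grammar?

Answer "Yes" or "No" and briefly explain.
Every derivation applies S → a S b some number n of times and then S → ε, producing a^n b^n with equally many a's and b's. The string a a b has two a's but only one b, so it cannot be derived.

Final answer: No - no valid derivation exists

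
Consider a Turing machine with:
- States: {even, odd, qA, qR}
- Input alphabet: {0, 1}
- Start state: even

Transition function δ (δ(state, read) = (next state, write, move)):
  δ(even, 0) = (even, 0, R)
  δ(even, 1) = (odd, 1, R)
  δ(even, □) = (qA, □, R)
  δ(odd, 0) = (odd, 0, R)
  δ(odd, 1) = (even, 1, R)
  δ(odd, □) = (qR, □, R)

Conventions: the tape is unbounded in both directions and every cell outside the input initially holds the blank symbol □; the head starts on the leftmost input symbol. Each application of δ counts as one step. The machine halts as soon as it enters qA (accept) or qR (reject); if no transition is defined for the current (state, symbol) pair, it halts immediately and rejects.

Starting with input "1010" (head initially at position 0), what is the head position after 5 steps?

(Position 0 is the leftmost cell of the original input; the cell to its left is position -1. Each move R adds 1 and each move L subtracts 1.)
Step 0: [even]1010 (head at position 0)
Step 1: δ(even, 1) = (odd, 1, R)  ⊢  1[odd]010 (head at position 1)
Step 2: δ(odd, 0) = (odd, 0, R)  ⊢  10[odd]10 (head at position 2)
Step 3: δ(odd, 1) = (even, 1, R)  ⊢  101[even]0 (head at position 3)
Step 4: δ(even, 0) = (even, 0, R)  ⊢  1010[even]□ (head at position 4)
Step 5: δ(even, □) = (qA, □, R)  ⊢  1010□[qA]□ (head at position 5)
Head position after 5 steps: 5

Final answer: Position 5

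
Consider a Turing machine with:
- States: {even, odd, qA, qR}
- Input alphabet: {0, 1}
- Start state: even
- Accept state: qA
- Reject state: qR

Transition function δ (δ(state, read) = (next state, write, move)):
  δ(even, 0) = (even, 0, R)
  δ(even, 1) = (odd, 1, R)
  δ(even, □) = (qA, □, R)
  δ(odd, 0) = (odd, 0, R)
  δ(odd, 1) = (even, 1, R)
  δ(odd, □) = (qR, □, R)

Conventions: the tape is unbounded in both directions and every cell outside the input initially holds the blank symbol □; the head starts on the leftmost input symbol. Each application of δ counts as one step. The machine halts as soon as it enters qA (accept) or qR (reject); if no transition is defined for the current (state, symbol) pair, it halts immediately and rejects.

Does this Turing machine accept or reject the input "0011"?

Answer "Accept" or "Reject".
Step 0: [even]0011 (head at position 0)
Step 1: δ(even, 0) = (even, 0, R)  ⊢  0[even]011 (head at position 1)
Step 2: δ(even, 0) = (even, 0, R)  ⊢  00[even]11 (head at position 2)
Step 3: δ(even, 1) = (odd, 1, R)  ⊢  001[odd]1 (head at position 3)
Step 4: δ(odd, 1) = (even, 1, R)  ⊢  0011[even]□ (head at position 4)
Step 5: δ(even, □) = (qA, □, R)  ⊢  0011□[qA]□ (head at position 5)
The machine is in qA, so it halts and accepts.

Final answer: Accept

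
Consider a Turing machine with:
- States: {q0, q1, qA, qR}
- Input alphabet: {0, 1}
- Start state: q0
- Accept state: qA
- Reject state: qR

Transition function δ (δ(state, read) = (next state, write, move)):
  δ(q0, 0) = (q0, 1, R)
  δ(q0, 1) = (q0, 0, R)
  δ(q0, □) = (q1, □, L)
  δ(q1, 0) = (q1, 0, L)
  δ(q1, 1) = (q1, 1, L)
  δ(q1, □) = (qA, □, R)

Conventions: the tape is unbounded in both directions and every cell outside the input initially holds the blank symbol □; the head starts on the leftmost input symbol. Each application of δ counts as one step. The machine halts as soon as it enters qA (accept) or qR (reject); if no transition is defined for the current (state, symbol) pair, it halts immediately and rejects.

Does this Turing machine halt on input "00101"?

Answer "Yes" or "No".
Step 0: [q0]00101 (head at position 0)
Step 1: δ(q0, 0) = (q0, 1, R)  ⊢  1[q0]0101 (head at position 1)
Step 2: δ(q0, 0) = (q0, 1, R)  ⊢  11[q0]101 (head at position 2)
Step 3: δ(q0, 1) = (q0, 0, R)  ⊢  110[q0]01 (head at position 3)
Step 4: δ(q0, 0) = (q0, 1, R)  ⊢  1101[q0]1 (head at position 4)
Step 5: δ(q0, 1) = (q0, 0, R)  ⊢  11010[q0]□ (head at position 5)
Step 6: δ(q0, □) = (q1, □, L)  ⊢  1101[q1]0□ (head at position 4)
Step 7: δ(q1, 0) = (q1, 0, L)  ⊢  110[q1]10□ (head at position 3)
Step 8: δ(q1, 1) = (q1, 1, L)  ⊢  11[q1]010□ (head at position 2)
Step 9: δ(q1, 0) = (q1, 0, L)  ⊢  1[q1]1010□ (head at position 1)
Step 10: δ(q1, 1) = (q1, 1, L)  ⊢  [q1]11010□ (head at position 0)
Step 11: δ(q1, 1) = (q1, 1, L)  ⊢  [q1]□11010□ (head at position -1)
Step 12: δ(q1, □) = (qA, □, R)  ⊢  □[qA]11010□ (head at position 0)
The machine is in qA, so it halts and accepts.
It halts after 12 steps.

Final answer: Yes - halts after 12 steps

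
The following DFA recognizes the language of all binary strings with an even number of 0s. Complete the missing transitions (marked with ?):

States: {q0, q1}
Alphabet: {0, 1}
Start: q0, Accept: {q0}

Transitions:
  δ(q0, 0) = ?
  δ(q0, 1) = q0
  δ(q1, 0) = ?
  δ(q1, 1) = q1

What each state remembers (consistent with the given transitions and accept states):
  q0: an even number of 0s has been read so far
  q1: an odd number of 0s has been read so far
Filling in the missing entries:
  δ(q0, 0): in q0 (an even number of 0s has been read so far), after reading 0 we have: an odd number of 0s has been read so far → q1
  δ(q1, 0): in q1 (an odd number of 0s has been read so far), after reading 0 we have: an even number of 0s has been read so far → q0

Final answer: δ(q0, 0) = q1; δ(q1, 0) = q0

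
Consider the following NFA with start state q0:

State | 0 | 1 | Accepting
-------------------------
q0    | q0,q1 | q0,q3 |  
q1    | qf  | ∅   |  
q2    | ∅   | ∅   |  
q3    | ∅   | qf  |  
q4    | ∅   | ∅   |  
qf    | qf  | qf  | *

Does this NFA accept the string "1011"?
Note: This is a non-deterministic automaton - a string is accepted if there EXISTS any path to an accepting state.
Track the set of states the NFA could be in: start {q0}
Read '1': {q0} → {q0, q3}
Read '0': {q0, q3} → {q0, q1}
Read '1': {q0, q1} → {q0, q3}
Read '1': {q0, q3} → {q0, q3, qf}
Final set {q0, q3, qf} contains accepting state(s) {qf} → accepted.

Final answer: Yes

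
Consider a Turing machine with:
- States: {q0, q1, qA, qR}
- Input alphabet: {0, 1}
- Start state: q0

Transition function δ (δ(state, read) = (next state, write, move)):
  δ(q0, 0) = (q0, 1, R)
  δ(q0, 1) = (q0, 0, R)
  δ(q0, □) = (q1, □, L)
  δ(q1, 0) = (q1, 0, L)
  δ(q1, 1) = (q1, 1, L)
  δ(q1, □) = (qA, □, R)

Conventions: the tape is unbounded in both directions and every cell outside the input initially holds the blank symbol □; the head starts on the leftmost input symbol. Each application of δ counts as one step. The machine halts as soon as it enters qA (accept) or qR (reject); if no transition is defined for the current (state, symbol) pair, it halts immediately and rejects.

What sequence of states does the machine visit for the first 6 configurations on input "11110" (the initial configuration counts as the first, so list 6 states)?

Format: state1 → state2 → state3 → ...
Step 0: [q0]11110 (head at position 0)
Step 1: δ(q0, 1) = (q0, 0, R)  ⊢  0[q0]1110 (head at position 1)
Step 2: δ(q0, 1) = (q0, 0, R)  ⊢  00[q0]110 (head at position 2)
Step 3: δ(q0, 1) = (q0, 0, R)  ⊢  000[q0]10 (head at position 3)
Step 4: δ(q0, 1) = (q0, 0, R)  ⊢  0000[q0]0 (head at position 4)
Step 5: δ(q0, 0) = (q0, 1, R)  ⊢  00001[q0]□ (head at position 5)
Reading off the states of these 6 configurations: q0 → q0 → q0 → q0 → q0 → q0

Final answer: q0 → q0 → q0 → q0 → q0 → q0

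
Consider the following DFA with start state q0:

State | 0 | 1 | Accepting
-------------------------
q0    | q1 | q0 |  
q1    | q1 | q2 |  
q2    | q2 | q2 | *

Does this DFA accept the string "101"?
Start in q0.
Read '1': q0 → q0
Read '0': q0 → q1
Read '1': q1 → q2
Final state q2 is accepting, so the string is accepted.

Final answer: Yes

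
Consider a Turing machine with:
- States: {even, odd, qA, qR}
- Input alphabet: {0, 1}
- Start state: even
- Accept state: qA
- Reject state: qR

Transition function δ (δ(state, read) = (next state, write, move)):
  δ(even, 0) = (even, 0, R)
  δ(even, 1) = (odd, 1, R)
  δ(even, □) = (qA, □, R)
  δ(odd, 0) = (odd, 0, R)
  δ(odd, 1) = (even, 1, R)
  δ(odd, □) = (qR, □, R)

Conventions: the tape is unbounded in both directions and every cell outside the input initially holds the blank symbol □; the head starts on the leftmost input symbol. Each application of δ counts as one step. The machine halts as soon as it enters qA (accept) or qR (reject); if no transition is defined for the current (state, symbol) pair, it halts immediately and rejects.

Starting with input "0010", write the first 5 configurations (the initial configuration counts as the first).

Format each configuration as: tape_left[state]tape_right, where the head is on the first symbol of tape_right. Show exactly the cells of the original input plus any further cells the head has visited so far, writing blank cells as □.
Step 0: [even]0010 (head at position 0)
Step 1: δ(even, 0) = (even, 0, R)  ⊢  0[even]010 (head at position 1)
Step 2: δ(even, 0) = (even, 0, R)  ⊢  00[even]10 (head at position 2)
Step 3: δ(even, 1) = (odd, 1, R)  ⊢  001[odd]0 (head at position 3)
Step 4: δ(odd, 0) = (odd, 0, R)  ⊢  0010[odd]□ (head at position 4)

Final answer: [even]0010 ⊢ 0[even]010 ⊢ 00[even]10 ⊢ 001[odd]0 ⊢ 0010[odd]□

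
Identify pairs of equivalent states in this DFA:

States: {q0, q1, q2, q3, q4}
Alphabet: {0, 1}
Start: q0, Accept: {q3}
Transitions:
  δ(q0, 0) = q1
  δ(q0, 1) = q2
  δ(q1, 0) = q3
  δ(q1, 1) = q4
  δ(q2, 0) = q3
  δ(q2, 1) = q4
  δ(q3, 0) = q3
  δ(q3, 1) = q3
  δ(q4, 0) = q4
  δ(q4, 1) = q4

Using the table-filling algorithm:
Round 0 – mark pairs where exactly one state is accepting: (q0,q3), (q1,q3), (q2,q3), (q3,q4)
Round 1 – newly marked: (q0,q1) [on 0: q1 vs q3, already marked]; (q0,q2) [on 0: q1 vs q3, already marked]; (q1,q4) [on 0: q3 vs q4, already marked]; (q2,q4) [on 0: q3 vs q4, already marked]
Round 2 – newly marked: (q0,q4) [on 0: q1 vs q4, already marked]
No further pairs can be marked.
(q1, q2) unmarked: δ(q1,0)=q3, δ(q2,0)=q3; δ(q1,1)=q4, δ(q2,1)=q4 → equivalent
Equivalent pairs: (q1, q2)

Final answer: Equivalent pairs: (q1, q2)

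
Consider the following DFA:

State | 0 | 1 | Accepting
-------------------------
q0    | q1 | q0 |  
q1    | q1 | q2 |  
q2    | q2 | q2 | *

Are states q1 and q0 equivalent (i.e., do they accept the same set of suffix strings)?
Try the suffix "1".
From q1: q1 → q2 — accepting.
From q0: q0 → q0 — not accepting.
The two states disagree on this suffix, so they are not equivalent.

Final answer: No. Distinguishing string: "1" - accepted from q1 but not from q0.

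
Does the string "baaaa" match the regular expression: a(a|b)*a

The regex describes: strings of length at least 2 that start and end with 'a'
No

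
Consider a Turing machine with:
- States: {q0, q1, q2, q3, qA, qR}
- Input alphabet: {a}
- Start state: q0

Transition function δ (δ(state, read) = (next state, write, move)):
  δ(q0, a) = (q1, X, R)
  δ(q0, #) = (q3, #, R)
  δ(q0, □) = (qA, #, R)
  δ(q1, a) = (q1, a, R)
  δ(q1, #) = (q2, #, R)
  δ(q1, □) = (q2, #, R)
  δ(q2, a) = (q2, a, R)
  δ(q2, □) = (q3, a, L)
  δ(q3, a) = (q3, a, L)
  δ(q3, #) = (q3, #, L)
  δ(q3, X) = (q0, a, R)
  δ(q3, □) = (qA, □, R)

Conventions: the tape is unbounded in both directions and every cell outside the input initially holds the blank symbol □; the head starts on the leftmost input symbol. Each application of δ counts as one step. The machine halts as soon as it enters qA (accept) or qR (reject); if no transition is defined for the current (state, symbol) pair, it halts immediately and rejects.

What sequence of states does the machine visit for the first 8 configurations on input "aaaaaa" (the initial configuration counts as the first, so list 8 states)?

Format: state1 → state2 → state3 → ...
Step 0: [q0]aaaaaa (head at position 0)
Step 1: δ(q0, a) = (q1, X, R)  ⊢  X[q1]aaaaa (head at position 1)
Step 2: δ(q1, a) = (q1, a, R)  ⊢  Xa[q1]aaaa (head at position 2)
Step 3: δ(q1, a) = (q1, a, R)  ⊢  Xaa[q1]aaa (head at position 3)
Step 4: δ(q1, a) = (q1, a, R)  ⊢  Xaaa[q1]aa (head at position 4)
Step 5: δ(q1, a) = (q1, a, R)  ⊢  Xaaaa[q1]a (head at position 5)
Step 6: δ(q1, a) = (q1, a, R)  ⊢  Xaaaaa[q1]□ (head at position 6)
Step 7: δ(q1, □) = (q2, #, R)  ⊢  Xaaaaa#[q2]□ (head at position 7)
Reading off the states of these 8 configurations: q0 → q1 → q1 → q1 → q1 → q1 → q1 → q2

Final answer: q0 → q1 → q1 → q1 → q1 → q1 → q1 → q2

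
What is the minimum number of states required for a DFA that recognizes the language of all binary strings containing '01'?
Language: binary strings containing '01'
Lower bound (Myhill–Nerode): the prefixes ε, 0, 01 are pairwise distinguishable:
  ε vs 01: suffix ε distinguishes them (ε is rejected, 01 is accepted)
  0 vs 01: suffix ε distinguishes them (0 is rejected, 01 is accepted)
  ε vs 0: suffix 1 distinguishes them (ε·1 = 1 is rejected, 0·1 = 01 is accepted)
So any DFA needs at least 3 states.
Upper bound: a DFA with 3 states exists (one state per class above: 'no progress', 'last symbol 0', and 'seen 01' (accepting sink)).
Minimum states: 3

Final answer: 3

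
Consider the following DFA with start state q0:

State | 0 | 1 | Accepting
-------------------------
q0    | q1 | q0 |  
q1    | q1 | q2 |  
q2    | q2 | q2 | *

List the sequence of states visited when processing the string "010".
q0 → q1 → q2 → q2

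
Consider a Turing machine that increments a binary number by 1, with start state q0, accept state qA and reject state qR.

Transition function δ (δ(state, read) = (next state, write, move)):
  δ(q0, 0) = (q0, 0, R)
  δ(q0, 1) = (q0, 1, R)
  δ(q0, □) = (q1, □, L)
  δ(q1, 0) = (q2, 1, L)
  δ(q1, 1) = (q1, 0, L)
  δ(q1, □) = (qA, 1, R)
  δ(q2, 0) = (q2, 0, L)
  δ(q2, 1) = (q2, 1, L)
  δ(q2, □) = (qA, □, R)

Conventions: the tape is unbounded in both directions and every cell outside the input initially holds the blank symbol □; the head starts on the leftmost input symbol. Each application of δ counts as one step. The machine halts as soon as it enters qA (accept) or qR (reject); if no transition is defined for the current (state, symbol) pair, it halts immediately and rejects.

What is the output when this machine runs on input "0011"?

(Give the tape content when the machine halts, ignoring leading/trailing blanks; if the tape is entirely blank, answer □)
Step 0: [q0]0011 (head at position 0)
Step 1: δ(q0, 0) = (q0, 0, R)  ⊢  0[q0]011 (head at position 1)
Step 2: δ(q0, 0) = (q0, 0, R)  ⊢  00[q0]11 (head at position 2)
Step 3: δ(q0, 1) = (q0, 1, R)  ⊢  001[q0]1 (head at position 3)
Step 4: δ(q0, 1) = (q0, 1, R)  ⊢  0011[q0]□ (head at position 4)
Step 5: δ(q0, □) = (q1, □, L)  ⊢  001[q1]1□ (head at position 3)
Step 6: δ(q1, 1) = (q1, 0, L)  ⊢  00[q1]10□ (head at position 2)
Step 7: δ(q1, 1) = (q1, 0, L)  ⊢  0[q1]000□ (head at position 1)
Step 8: δ(q1, 0) = (q2, 1, L)  ⊢  [q2]0100□ (head at position 0)
Step 9: δ(q2, 0) = (q2, 0, L)  ⊢  [q2]□0100□ (head at position -1)
Step 10: δ(q2, □) = (qA, □, R)  ⊢  □[qA]0100□ (head at position 0)
The machine is in qA, so it halts and accepts.
Tape content when halted (ignoring surrounding blanks): 0100

Final answer: Output: 0100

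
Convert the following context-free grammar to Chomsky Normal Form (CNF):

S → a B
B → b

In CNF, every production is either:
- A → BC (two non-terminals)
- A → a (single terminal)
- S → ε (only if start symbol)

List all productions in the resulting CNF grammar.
The grammar has no ε-productions or unit productions to eliminate.
S → a B has terminal a in a right-hand side of length ≥ 2: introduce T_a → a and use T_a in place of a.
B → b is already in CNF (single terminal) – keep it.
S → a B becomes S → T_a B.
Resulting CNF grammar (3 productions): T_a → a; B → b; S → T_a B

Final answer: T_a → a; B → b; S → T_a B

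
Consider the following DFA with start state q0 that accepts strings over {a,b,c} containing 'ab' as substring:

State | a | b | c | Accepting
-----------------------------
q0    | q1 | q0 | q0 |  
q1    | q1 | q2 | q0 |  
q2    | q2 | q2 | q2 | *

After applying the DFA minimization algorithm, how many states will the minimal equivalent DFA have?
All 3 states are reachable from q0, so none can be removed as unreachable.
Table-filling: first mark every (accepting, non-accepting) pair as distinguishable (accepting: {q2}; non-accepting: {q0, q1}).
Round 1: (q0, q1) on 'b' go to q0 and q2, already distinguishable → mark.
Every pair of states is distinguishable, so the DFA is already minimal.
Equivalence classes: {q0}, {q1}, {q2} → 3 states.

Final answer: 3 states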